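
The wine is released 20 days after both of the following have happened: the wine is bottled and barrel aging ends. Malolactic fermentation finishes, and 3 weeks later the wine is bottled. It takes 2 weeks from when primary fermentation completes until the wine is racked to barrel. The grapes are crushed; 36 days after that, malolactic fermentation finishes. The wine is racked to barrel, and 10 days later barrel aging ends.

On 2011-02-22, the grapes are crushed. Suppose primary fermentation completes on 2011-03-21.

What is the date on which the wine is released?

The grapes are crushed: Feb 22, 2011.
Malolactic fermentation finishes: Feb 22, 2011 + 36 days = Mar 30, 2011.
The wine is bottled: Mar 30, 2011 + 3 weeks = Apr 20, 2011.
Primary fermentation completes: Mar 21, 2011.
The wine is racked to barrel: Mar 21, 2011 + 2 weeks = Apr 4, 2011.
Barrel aging ends: Apr 4, 2011 + 10 days = Apr 14, 2011.
Both prerequisites met — the wine is bottled (Apr 20, 2011), barrel aging ends (Apr 14, 2011); the later is Apr 20, 2011.
The wine is released: Apr 20, 2011 + 20 days = May 10, 2011.

2011-05-10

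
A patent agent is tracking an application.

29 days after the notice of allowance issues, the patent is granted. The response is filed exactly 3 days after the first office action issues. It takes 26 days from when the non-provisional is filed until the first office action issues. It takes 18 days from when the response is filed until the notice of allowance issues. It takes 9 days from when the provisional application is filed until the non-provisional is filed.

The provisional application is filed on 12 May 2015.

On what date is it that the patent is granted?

The provisional application is filed: May 12, 2015.
The non-provisional is filed: May 12, 2015 + 9 days = May 21, 2015.
The first office action issues: May 21, 2015 + 26 days = Jun 16, 2015.
The response is filed: Jun 16, 2015 + 3 days = Jun 19, 2015.
The notice of allowance issues: Jun 19, 2015 + 18 days = Jul 7, 2015.
The patent is granted: Jul 7, 2015 + 29 days = Aug 5, 2015.

5 August 2015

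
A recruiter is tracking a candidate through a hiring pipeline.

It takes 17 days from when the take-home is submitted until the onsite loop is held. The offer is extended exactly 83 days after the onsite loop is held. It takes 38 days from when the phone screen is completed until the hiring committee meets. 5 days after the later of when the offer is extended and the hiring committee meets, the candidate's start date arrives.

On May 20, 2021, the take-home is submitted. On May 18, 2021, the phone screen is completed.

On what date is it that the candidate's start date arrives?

Sep 2, 2021

The take-home is submitted: May 20, 2021.
The onsite loop is held: May 20, 2021 + 17 days = Jun 6, 2021.
The offer is extended: Jun 6, 2021 + 83 days = Aug 28, 2021.
The phone screen is completed: May 18, 2021.
The hiring committee meets: May 18, 2021 + 38 days = Jun 25, 2021.
Both prerequisites met — the offer is extended (Aug 28, 2021), the hiring committee meets (Jun 25, 2021); the later is Aug 28, 2021.
The candidate's start date arrives: Aug 28, 2021 + 5 days = Sep 2, 2021.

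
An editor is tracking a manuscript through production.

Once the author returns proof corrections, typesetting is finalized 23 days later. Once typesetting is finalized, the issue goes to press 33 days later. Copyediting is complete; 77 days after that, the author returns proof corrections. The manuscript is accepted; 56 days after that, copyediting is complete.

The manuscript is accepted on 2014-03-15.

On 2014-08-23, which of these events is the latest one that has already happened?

Typesetting is finalized

The manuscript is accepted: Mar 15, 2014.
Copyediting is complete: Mar 15, 2014 + 56 days = May 10, 2014.
The author returns proof corrections: May 10, 2014 + 77 days = Jul 26, 2014.
Typesetting is finalized: Jul 26, 2014 + 23 days = Aug 18, 2014.
The issue goes to press: Aug 18, 2014 + 33 days = Sep 20, 2014.
Aug 23, 2014 falls between when typesetting is finalized (Aug 18, 2014) and when the issue goes to press (Sep 20, 2014).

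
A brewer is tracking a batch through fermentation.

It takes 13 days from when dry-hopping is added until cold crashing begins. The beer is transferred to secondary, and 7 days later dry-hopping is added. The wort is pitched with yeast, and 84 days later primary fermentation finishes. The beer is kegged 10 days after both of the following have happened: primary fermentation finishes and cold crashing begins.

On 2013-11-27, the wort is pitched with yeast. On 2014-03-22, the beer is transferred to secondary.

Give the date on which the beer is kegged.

2014-04-21

The wort is pitched with yeast: Nov 27, 2013.
Primary fermentation finishes: Nov 27, 2013 + 84 days = Feb 19, 2014.
The beer is transferred to secondary: Mar 22, 2014.
Dry-hopping is added: Mar 22, 2014 + 7 days = Mar 29, 2014.
Cold crashing begins: Mar 29, 2014 + 13 days = Apr 11, 2014.
Both prerequisites met — primary fermentation finishes (Feb 19, 2014), cold crashing begins (Apr 11, 2014); the later is Apr 11, 2014.
The beer is kegged: Apr 11, 2014 + 10 days = Apr 21, 2014.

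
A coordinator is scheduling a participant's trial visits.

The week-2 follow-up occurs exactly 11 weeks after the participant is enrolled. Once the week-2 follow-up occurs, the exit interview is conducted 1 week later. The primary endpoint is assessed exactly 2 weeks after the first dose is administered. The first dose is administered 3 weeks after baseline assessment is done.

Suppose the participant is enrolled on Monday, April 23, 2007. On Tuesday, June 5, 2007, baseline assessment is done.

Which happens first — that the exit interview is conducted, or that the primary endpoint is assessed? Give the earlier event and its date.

The participant is enrolled: Apr 23, 2007.
The week-2 follow-up occurs: Apr 23, 2007 + 11 weeks = Jul 9, 2007.
The exit interview is conducted: Jul 9, 2007 + 1 week = Jul 16, 2007.
Baseline assessment is done: Jun 5, 2007.
The first dose is administered: Jun 5, 2007 + 3 weeks = Jun 26, 2007.
The primary endpoint is assessed: Jun 26, 2007 + 2 weeks = Jul 10, 2007.
Comparing: the exit interview is conducted on Jul 16, 2007 vs the primary endpoint is assessed on Jul 10, 2007. Earlier: the primary endpoint is assessed.

The primary endpoint is assessed — Tuesday, July 10, 2007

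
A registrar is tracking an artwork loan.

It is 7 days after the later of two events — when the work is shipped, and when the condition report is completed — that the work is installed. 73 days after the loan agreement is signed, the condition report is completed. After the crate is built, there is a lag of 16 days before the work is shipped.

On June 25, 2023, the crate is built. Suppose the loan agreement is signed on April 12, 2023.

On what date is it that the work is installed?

July 18, 2023

The crate is built: Jun 25, 2023.
The work is shipped: Jun 25, 2023 + 16 days = Jul 11, 2023.
The loan agreement is signed: Apr 12, 2023.
The condition report is completed: Apr 12, 2023 + 73 days = Jun 24, 2023.
Both prerequisites met — the work is shipped (Jul 11, 2023), the condition report is completed (Jun 24, 2023); the later is Jul 11, 2023.
The work is installed: Jul 11, 2023 + 7 days = Jul 18, 2023.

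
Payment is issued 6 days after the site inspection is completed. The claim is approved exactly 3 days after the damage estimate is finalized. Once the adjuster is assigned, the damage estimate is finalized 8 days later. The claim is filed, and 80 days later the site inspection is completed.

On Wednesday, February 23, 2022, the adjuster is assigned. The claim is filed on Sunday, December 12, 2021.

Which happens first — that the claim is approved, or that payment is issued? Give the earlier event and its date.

The adjuster is assigned: Feb 23, 2022.
The damage estimate is finalized: Feb 23, 2022 + 8 days = Mar 3, 2022.
The claim is approved: Mar 3, 2022 + 3 days = Mar 6, 2022.
The claim is filed: Dec 12, 2021.
The site inspection is completed: Dec 12, 2021 + 80 days = Mar 2, 2022.
Payment is issued: Mar 2, 2022 + 6 days = Mar 8, 2022.
Comparing: the claim is approved on Mar 6, 2022 vs payment is issued on Mar 8, 2022. Earlier: the claim is approved.

The claim is approved — Sunday, March 6, 2022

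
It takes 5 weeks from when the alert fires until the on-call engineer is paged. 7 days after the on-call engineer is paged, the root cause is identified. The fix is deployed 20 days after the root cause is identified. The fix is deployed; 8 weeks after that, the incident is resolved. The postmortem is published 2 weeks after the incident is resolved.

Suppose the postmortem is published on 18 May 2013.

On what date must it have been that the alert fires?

6 January 2013

The postmortem is published: May 18, 2013.
The incident is resolved: May 18, 2013 − 2 weeks = May 4, 2013.
The fix is deployed: May 4, 2013 − 8 weeks = Mar 9, 2013.
The root cause is identified: Mar 9, 2013 − 20 days = Feb 17, 2013.
The on-call engineer is paged: Feb 17, 2013 − 7 days = Feb 10, 2013.
The alert fires: Feb 10, 2013 − 5 weeks = Jan 6, 2013.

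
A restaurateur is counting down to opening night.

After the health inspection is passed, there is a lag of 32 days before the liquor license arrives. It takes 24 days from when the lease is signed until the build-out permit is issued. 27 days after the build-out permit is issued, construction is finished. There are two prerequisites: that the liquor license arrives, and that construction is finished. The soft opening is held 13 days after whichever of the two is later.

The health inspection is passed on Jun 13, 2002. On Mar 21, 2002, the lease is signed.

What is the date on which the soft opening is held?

The health inspection is passed: Jun 13, 2002.
The liquor license arrives: Jun 13, 2002 + 32 days = Jul 15, 2002.
The lease is signed: Mar 21, 2002.
The build-out permit is issued: Mar 21, 2002 + 24 days = Apr 14, 2002.
Construction is finished: Apr 14, 2002 + 27 days = May 11, 2002.
Both prerequisites met — the liquor license arrives (Jul 15, 2002), construction is finished (May 11, 2002); the later is Jul 15, 2002.
The soft opening is held: Jul 15, 2002 + 13 days = Jul 28, 2002.

Jul 28, 2002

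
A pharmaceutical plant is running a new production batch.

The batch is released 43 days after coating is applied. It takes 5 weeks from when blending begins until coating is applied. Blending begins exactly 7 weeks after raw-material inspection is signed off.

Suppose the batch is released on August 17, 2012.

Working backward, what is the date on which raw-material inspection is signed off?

April 12, 2012

The batch is released: Aug 17, 2012.
Coating is applied: Aug 17, 2012 − 43 days = Jul 5, 2012.
Blending begins: Jul 5, 2012 − 5 weeks = May 31, 2012.
Raw-material inspection is signed off: May 31, 2012 − 7 weeks = Apr 12, 2012.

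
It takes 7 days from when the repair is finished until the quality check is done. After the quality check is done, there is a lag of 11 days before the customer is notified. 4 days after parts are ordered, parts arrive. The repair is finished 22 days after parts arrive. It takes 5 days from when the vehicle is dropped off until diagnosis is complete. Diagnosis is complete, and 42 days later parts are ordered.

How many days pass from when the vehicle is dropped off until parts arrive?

51 days

Causal path: the vehicle is dropped off → diagnosis is complete → parts are ordered → parts arrive.
Total delay along the path: 5 + 42 + 4 = 51 days.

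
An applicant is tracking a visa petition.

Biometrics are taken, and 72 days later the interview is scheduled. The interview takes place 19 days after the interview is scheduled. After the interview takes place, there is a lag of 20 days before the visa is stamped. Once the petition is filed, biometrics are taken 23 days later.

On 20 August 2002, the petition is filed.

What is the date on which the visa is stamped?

1 January 2003

The petition is filed: Aug 20, 2002.
Biometrics are taken: Aug 20, 2002 + 23 days = Sep 12, 2002.
The interview is scheduled: Sep 12, 2002 + 72 days = Nov 23, 2002.
The interview takes place: Nov 23, 2002 + 19 days = Dec 12, 2002.
The visa is stamped: Dec 12, 2002 + 20 days = Jan 1, 2003.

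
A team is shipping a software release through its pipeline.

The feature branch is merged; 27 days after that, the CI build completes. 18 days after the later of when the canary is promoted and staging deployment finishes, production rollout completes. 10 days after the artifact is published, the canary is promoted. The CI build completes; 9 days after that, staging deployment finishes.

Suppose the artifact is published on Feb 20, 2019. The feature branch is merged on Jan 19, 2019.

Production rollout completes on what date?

The artifact is published: Feb 20, 2019.
The canary is promoted: Feb 20, 2019 + 10 days = Mar 2, 2019.
The feature branch is merged: Jan 19, 2019.
The CI build completes: Jan 19, 2019 + 27 days = Feb 15, 2019.
Staging deployment finishes: Feb 15, 2019 + 9 days = Feb 24, 2019.
Both prerequisites met — the canary is promoted (Mar 2, 2019), staging deployment finishes (Feb 24, 2019); the later is Mar 2, 2019.
Production rollout completes: Mar 2, 2019 + 18 days = Mar 20, 2019.

Mar 20, 2019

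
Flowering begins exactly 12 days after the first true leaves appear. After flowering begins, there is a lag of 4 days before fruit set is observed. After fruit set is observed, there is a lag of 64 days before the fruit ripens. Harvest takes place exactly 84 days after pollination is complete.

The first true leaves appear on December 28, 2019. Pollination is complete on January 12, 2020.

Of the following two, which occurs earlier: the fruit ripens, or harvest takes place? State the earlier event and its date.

The first true leaves appear: Dec 28, 2019.
Flowering begins: Dec 28, 2019 + 12 days = Jan 9, 2020.
Fruit set is observed: Jan 9, 2020 + 4 days = Jan 13, 2020.
The fruit ripens: Jan 13, 2020 + 64 days = Mar 17, 2020.
Pollination is complete: Jan 12, 2020.
Harvest takes place: Jan 12, 2020 + 84 days = Apr 5, 2020.
Comparing: the fruit ripens on Mar 17, 2020 vs harvest takes place on Apr 5, 2020. Earlier: the fruit ripens.

The fruit ripens — March 17, 2020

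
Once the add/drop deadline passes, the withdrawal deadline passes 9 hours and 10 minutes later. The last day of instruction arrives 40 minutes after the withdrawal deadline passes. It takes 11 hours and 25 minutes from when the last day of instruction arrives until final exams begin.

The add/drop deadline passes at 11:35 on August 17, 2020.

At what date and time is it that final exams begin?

The add/drop deadline passes: 11:35 Aug 17, 2020.
The withdrawal deadline passes: 11:35 Aug 17, 2020 + 9h10m = 20:45 Aug 17, 2020.
The last day of instruction arrives: 20:45 Aug 17, 2020 + 40m = 21:25 Aug 17, 2020.
Final exams begin: 21:25 Aug 17, 2020 + 11h25m = 08:50 Aug 18, 2020.

08:50 on August 18, 2020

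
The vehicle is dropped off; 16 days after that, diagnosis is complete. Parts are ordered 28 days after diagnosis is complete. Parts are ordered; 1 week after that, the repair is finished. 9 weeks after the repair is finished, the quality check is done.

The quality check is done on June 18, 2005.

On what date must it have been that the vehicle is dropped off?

February 24, 2005

The quality check is done: Jun 18, 2005.
The repair is finished: Jun 18, 2005 − 9 weeks = Apr 16, 2005.
Parts are ordered: Apr 16, 2005 − 1 week = Apr 9, 2005.
Diagnosis is complete: Apr 9, 2005 − 28 days = Mar 12, 2005.
The vehicle is dropped off: Mar 12, 2005 − 16 days = Feb 24, 2005.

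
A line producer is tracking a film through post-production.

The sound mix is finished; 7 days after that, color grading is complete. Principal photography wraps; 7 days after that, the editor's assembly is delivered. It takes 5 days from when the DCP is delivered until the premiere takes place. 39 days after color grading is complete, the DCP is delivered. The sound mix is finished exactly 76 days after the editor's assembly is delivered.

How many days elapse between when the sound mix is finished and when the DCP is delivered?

Causal path: the sound mix is finished → color grading is complete → the DCP is delivered.
Total delay along the path: 7 + 39 = 46 days.

46 days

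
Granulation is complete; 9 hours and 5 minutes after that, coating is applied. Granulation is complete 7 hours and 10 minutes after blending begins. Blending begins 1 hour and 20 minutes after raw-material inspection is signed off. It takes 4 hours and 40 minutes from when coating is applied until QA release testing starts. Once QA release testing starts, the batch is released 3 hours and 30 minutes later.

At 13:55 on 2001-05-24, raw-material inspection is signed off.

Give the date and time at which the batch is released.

Raw-material inspection is signed off: 13:55 May 24, 2001.
Blending begins: 13:55 May 24, 2001 + 1h20m = 15:15 May 24, 2001.
Granulation is complete: 15:15 May 24, 2001 + 7h10m = 22:25 May 24, 2001.
Coating is applied: 22:25 May 24, 2001 + 9h05m = 07:30 May 25, 2001.
QA release testing starts: 07:30 May 25, 2001 + 4h40m = 12:10 May 25, 2001.
The batch is released: 12:10 May 25, 2001 + 3h30m = 15:40 May 25, 2001.

15:40 on 2001-05-25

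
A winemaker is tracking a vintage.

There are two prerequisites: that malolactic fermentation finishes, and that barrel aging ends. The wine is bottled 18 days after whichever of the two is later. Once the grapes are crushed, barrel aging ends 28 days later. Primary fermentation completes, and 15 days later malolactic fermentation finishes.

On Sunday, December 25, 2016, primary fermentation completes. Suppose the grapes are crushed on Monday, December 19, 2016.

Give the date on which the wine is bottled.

Primary fermentation completes: Dec 25, 2016.
Malolactic fermentation finishes: Dec 25, 2016 + 15 days = Jan 9, 2017.
The grapes are crushed: Dec 19, 2016.
Barrel aging ends: Dec 19, 2016 + 28 days = Jan 16, 2017.
Both prerequisites met — malolactic fermentation finishes (Jan 9, 2017), barrel aging ends (Jan 16, 2017); the later is Jan 16, 2017.
The wine is bottled: Jan 16, 2017 + 18 days = Feb 3, 2017.

Friday, February 3, 2017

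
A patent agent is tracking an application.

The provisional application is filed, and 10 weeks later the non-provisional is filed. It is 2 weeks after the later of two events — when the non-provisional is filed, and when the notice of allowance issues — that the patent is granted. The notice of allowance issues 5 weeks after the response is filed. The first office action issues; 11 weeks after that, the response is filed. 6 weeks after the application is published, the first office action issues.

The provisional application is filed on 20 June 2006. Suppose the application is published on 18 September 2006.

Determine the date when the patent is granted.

The provisional application is filed: Jun 20, 2006.
The non-provisional is filed: Jun 20, 2006 + 10 weeks = Aug 29, 2006.
The application is published: Sep 18, 2006.
The first office action issues: Sep 18, 2006 + 6 weeks = Oct 30, 2006.
The response is filed: Oct 30, 2006 + 11 weeks = Jan 15, 2007.
The notice of allowance issues: Jan 15, 2007 + 5 weeks = Feb 19, 2007.
Both prerequisites met — the non-provisional is filed (Aug 29, 2006), the notice of allowance issues (Feb 19, 2007); the later is Feb 19, 2007.
The patent is granted: Feb 19, 2007 + 2 weeks = Mar 5, 2007.

5 March 2007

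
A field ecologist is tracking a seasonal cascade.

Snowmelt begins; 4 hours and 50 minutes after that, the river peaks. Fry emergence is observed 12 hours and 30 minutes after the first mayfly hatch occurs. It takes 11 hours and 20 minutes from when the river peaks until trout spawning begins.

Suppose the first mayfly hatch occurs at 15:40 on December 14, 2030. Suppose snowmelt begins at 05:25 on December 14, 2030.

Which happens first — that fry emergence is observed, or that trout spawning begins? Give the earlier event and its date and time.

The first mayfly hatch occurs: 15:40 Dec 14, 2030.
Fry emergence is observed: 15:40 Dec 14, 2030 + 12h30m = 04:10 Dec 15, 2030.
Snowmelt begins: 05:25 Dec 14, 2030.
The river peaks: 05:25 Dec 14, 2030 + 4h50m = 10:15 Dec 14, 2030.
Trout spawning begins: 10:15 Dec 14, 2030 + 11h20m = 21:35 Dec 14, 2030.
Comparing: fry emergence is observed at 04:10 Dec 15, 2030 vs trout spawning begins at 21:35 Dec 14, 2030. Earlier: trout spawning begins.

Trout spawning begins — 21:35 on December 14, 2030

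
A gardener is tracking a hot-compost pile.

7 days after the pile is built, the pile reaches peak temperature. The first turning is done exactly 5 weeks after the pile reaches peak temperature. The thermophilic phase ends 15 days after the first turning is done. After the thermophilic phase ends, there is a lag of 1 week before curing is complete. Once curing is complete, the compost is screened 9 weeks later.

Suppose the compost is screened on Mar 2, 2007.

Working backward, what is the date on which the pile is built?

Oct 26, 2006

The compost is screened: Mar 2, 2007.
Curing is complete: Mar 2, 2007 − 9 weeks = Dec 29, 2006.
The thermophilic phase ends: Dec 29, 2006 − 1 week = Dec 22, 2006.
The first turning is done: Dec 22, 2006 − 15 days = Dec 7, 2006.
The pile reaches peak temperature: Dec 7, 2006 − 5 weeks = Nov 2, 2006.
The pile is built: Nov 2, 2006 − 7 days = Oct 26, 2006.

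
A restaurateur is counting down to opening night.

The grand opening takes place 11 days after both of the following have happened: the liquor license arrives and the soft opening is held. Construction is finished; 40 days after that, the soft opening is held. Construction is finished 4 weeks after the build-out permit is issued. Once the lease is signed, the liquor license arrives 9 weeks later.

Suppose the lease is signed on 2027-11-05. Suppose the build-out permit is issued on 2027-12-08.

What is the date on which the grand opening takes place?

The lease is signed: Nov 5, 2027.
The liquor license arrives: Nov 5, 2027 + 9 weeks = Jan 7, 2028.
The build-out permit is issued: Dec 8, 2027.
Construction is finished: Dec 8, 2027 + 4 weeks = Jan 5, 2028.
The soft opening is held: Jan 5, 2028 + 40 days = Feb 14, 2028.
Both prerequisites met — the liquor license arrives (Jan 7, 2028), the soft opening is held (Feb 14, 2028); the later is Feb 14, 2028.
The grand opening takes place: Feb 14, 2028 + 11 days = Feb 25, 2028.

2028-02-25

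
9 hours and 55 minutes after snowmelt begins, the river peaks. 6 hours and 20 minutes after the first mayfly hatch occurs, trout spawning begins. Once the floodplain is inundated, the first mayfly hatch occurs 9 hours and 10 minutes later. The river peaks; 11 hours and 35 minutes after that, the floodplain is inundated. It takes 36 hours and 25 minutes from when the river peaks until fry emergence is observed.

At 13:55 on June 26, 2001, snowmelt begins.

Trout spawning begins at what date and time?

Snowmelt begins: 13:55 Jun 26, 2001.
The river peaks: 13:55 Jun 26, 2001 + 9h55m = 23:50 Jun 26, 2001.
The floodplain is inundated: 23:50 Jun 26, 2001 + 11h35m = 11:25 Jun 27, 2001.
The first mayfly hatch occurs: 11:25 Jun 27, 2001 + 9h10m = 20:35 Jun 27, 2001.
Trout spawning begins: 20:35 Jun 27, 2001 + 6h20m = 02:55 Jun 28, 2001.

02:55 on June 28, 2001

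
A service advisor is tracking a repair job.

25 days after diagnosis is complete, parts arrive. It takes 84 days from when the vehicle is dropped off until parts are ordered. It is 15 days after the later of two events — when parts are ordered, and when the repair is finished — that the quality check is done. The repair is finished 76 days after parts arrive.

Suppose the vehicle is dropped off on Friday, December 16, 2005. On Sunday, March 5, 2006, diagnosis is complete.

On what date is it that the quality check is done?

Thursday, June 29, 2006

The vehicle is dropped off: Dec 16, 2005.
Parts are ordered: Dec 16, 2005 + 84 days = Mar 10, 2006.
Diagnosis is complete: Mar 5, 2006.
Parts arrive: Mar 5, 2006 + 25 days = Mar 30, 2006.
The repair is finished: Mar 30, 2006 + 76 days = Jun 14, 2006.
Both prerequisites met — parts are ordered (Mar 10, 2006), the repair is finished (Jun 14, 2006); the later is Jun 14, 2006.
The quality check is done: Jun 14, 2006 + 15 days = Jun 29, 2006.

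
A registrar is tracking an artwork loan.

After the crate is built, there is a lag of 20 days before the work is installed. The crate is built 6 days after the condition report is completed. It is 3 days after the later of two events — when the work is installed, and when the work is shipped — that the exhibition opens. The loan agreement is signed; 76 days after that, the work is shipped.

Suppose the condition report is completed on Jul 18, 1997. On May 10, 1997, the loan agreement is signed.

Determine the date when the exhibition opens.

Aug 16, 1997

The condition report is completed: Jul 18, 1997.
The crate is built: Jul 18, 1997 + 6 days = Jul 24, 1997.
The work is installed: Jul 24, 1997 + 20 days = Aug 13, 1997.
The loan agreement is signed: May 10, 1997.
The work is shipped: May 10, 1997 + 76 days = Jul 25, 1997.
Both prerequisites met — the work is installed (Aug 13, 1997), the work is shipped (Jul 25, 1997); the later is Aug 13, 1997.
The exhibition opens: Aug 13, 1997 + 3 days = Aug 16, 1997.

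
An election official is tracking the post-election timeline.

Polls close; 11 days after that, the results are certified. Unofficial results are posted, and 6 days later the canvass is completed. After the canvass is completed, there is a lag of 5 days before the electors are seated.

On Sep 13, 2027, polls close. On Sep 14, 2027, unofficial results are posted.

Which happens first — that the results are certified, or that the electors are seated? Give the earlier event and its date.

The results are certified — Sep 24, 2027

Polls close: Sep 13, 2027.
The results are certified: Sep 13, 2027 + 11 days = Sep 24, 2027.
Unofficial results are posted: Sep 14, 2027.
The canvass is completed: Sep 14, 2027 + 6 days = Sep 20, 2027.
The electors are seated: Sep 20, 2027 + 5 days = Sep 25, 2027.
Comparing: the results are certified on Sep 24, 2027 vs the electors are seated on Sep 25, 2027. Earlier: the results are certified.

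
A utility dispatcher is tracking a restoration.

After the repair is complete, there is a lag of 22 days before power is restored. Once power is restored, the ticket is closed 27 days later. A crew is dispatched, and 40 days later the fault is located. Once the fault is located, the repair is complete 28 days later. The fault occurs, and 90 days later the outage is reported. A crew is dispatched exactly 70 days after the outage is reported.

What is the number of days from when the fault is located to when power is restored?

Causal path: the fault is located → the repair is complete → power is restored.
Total delay along the path: 28 + 22 = 50 days.

50 days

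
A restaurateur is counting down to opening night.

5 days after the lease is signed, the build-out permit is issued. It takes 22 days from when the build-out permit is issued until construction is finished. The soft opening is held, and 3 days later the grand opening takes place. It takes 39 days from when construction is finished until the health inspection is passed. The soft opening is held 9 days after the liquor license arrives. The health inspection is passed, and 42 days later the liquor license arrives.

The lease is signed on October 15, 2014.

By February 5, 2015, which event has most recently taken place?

The lease is signed: Oct 15, 2014.
The build-out permit is issued: Oct 15, 2014 + 5 days = Oct 20, 2014.
Construction is finished: Oct 20, 2014 + 22 days = Nov 11, 2014.
The health inspection is passed: Nov 11, 2014 + 39 days = Dec 20, 2014.
The liquor license arrives: Dec 20, 2014 + 42 days = Jan 31, 2015.
The soft opening is held: Jan 31, 2015 + 9 days = Feb 9, 2015.
The grand opening takes place: Feb 9, 2015 + 3 days = Feb 12, 2015.
Feb 5, 2015 falls between when the liquor license arrives (Jan 31, 2015) and when the soft opening is held (Feb 9, 2015).

The liquor license arrives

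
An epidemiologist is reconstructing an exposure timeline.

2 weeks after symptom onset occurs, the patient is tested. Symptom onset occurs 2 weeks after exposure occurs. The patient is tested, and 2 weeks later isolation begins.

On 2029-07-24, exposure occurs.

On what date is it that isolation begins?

2029-09-04

Exposure occurs: Jul 24, 2029.
Symptom onset occurs: Jul 24, 2029 + 2 weeks = Aug 7, 2029.
The patient is tested: Aug 7, 2029 + 2 weeks = Aug 21, 2029.
Isolation begins: Aug 21, 2029 + 2 weeks = Sep 4, 2029.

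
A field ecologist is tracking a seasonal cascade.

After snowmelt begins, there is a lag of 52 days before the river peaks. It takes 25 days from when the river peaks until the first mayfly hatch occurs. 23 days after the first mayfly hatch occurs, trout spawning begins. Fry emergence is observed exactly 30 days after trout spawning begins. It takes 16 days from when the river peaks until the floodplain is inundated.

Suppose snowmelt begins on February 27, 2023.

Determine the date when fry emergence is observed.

July 7, 2023

Snowmelt begins: Feb 27, 2023.
The river peaks: Feb 27, 2023 + 52 days = Apr 20, 2023.
The first mayfly hatch occurs: Apr 20, 2023 + 25 days = May 15, 2023.
Trout spawning begins: May 15, 2023 + 23 days = Jun 7, 2023.
Fry emergence is observed: Jun 7, 2023 + 30 days = Jul 7, 2023.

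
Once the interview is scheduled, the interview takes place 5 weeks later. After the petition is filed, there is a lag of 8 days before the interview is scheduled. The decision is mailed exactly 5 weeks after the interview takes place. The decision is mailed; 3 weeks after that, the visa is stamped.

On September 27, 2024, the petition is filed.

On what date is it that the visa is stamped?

January 4, 2025

The petition is filed: Sep 27, 2024.
The interview is scheduled: Sep 27, 2024 + 8 days = Oct 5, 2024.
The interview takes place: Oct 5, 2024 + 5 weeks = Nov 9, 2024.
The decision is mailed: Nov 9, 2024 + 5 weeks = Dec 14, 2024.
The visa is stamped: Dec 14, 2024 + 3 weeks = Jan 4, 2025.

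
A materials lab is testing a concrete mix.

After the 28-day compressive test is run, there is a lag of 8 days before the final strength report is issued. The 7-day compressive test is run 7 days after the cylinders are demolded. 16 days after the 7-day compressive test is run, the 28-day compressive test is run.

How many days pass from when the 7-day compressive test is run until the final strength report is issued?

24 days

Causal path: the 7-day compressive test is run → the 28-day compressive test is run → the final strength report is issued.
Total delay along the path: 16 + 8 = 24 days.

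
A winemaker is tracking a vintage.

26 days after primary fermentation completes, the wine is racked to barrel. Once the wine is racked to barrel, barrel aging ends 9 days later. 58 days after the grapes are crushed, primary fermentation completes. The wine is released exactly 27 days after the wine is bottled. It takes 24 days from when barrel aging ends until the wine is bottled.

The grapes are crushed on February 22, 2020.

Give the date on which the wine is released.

The grapes are crushed: Feb 22, 2020.
Primary fermentation completes: Feb 22, 2020 + 58 days = Apr 20, 2020.
The wine is racked to barrel: Apr 20, 2020 + 26 days = May 16, 2020.
Barrel aging ends: May 16, 2020 + 9 days = May 25, 2020.
The wine is bottled: May 25, 2020 + 24 days = Jun 18, 2020.
The wine is released: Jun 18, 2020 + 27 days = Jul 15, 2020.

July 15, 2020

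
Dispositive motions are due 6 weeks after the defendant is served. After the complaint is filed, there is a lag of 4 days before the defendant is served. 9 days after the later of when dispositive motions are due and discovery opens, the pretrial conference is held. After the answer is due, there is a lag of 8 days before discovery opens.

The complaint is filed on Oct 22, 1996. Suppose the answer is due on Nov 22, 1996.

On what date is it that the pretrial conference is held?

The complaint is filed: Oct 22, 1996.
The defendant is served: Oct 22, 1996 + 4 days = Oct 26, 1996.
Dispositive motions are due: Oct 26, 1996 + 6 weeks = Dec 7, 1996.
The answer is due: Nov 22, 1996.
Discovery opens: Nov 22, 1996 + 8 days = Nov 30, 1996.
Both prerequisites met — dispositive motions are due (Dec 7, 1996), discovery opens (Nov 30, 1996); the later is Dec 7, 1996.
The pretrial conference is held: Dec 7, 1996 + 9 days = Dec 16, 1996.

Dec 16, 1996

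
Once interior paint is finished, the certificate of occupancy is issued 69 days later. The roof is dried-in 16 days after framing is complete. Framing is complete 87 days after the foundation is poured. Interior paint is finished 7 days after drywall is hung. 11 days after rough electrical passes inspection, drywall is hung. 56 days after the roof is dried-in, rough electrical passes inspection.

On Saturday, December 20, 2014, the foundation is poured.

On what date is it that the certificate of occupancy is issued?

Sunday, August 23, 2015

The foundation is poured: Dec 20, 2014.
Framing is complete: Dec 20, 2014 + 87 days = Mar 17, 2015.
The roof is dried-in: Mar 17, 2015 + 16 days = Apr 2, 2015.
Rough electrical passes inspection: Apr 2, 2015 + 56 days = May 28, 2015.
Drywall is hung: May 28, 2015 + 11 days = Jun 8, 2015.
Interior paint is finished: Jun 8, 2015 + 7 days = Jun 15, 2015.
The certificate of occupancy is issued: Jun 15, 2015 + 69 days = Aug 23, 2015.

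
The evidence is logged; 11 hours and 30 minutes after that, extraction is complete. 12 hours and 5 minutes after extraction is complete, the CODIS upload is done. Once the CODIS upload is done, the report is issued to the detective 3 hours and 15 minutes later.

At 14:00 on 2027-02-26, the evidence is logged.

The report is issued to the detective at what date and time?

16:50 on 2027-02-27

The evidence is logged: 14:00 Feb 26, 2027.
Extraction is complete: 14:00 Feb 26, 2027 + 11h30m = 01:30 Feb 27, 2027.
The CODIS upload is done: 01:30 Feb 27, 2027 + 12h05m = 13:35 Feb 27, 2027.
The report is issued to the detective: 13:35 Feb 27, 2027 + 3h15m = 16:50 Feb 27, 2027.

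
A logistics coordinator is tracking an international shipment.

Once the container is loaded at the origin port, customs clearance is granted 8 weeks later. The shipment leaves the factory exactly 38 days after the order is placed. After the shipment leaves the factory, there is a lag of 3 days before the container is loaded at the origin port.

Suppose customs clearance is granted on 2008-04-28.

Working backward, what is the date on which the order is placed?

2008-01-22

Customs clearance is granted: Apr 28, 2008.
The container is loaded at the origin port: Apr 28, 2008 − 8 weeks = Mar 3, 2008.
The shipment leaves the factory: Mar 3, 2008 − 3 days = Feb 29, 2008.
The order is placed: Feb 29, 2008 − 38 days = Jan 22, 2008.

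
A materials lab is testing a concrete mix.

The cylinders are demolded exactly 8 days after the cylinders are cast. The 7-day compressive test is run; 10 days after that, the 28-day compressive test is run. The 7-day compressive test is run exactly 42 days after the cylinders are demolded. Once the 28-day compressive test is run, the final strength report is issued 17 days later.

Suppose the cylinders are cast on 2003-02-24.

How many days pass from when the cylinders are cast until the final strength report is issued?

Causal path: the cylinders are cast → the cylinders are demolded → the 7-day compressive test is run → the 28-day compressive test is run → the final strength report is issued.
Total delay along the path: 8 + 42 + 10 + 17 = 77 days.

77 days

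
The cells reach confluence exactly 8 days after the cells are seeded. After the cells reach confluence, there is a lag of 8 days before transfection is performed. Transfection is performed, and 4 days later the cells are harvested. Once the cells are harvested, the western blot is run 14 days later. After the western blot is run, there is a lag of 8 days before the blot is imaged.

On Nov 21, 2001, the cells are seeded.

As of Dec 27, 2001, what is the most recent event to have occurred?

The western blot is run

The cells are seeded: Nov 21, 2001.
The cells reach confluence: Nov 21, 2001 + 8 days = Nov 29, 2001.
Transfection is performed: Nov 29, 2001 + 8 days = Dec 7, 2001.
The cells are harvested: Dec 7, 2001 + 4 days = Dec 11, 2001.
The western blot is run: Dec 11, 2001 + 14 days = Dec 25, 2001.
The blot is imaged: Dec 25, 2001 + 8 days = Jan 2, 2002.
Dec 27, 2001 falls between when the western blot is run (Dec 25, 2001) and when the blot is imaged (Jan 2, 2002).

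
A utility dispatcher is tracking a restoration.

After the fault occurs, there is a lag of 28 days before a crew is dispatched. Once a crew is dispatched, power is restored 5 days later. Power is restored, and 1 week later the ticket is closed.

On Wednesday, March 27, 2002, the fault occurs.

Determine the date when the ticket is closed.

Monday, May 6, 2002

The fault occurs: Mar 27, 2002.
A crew is dispatched: Mar 27, 2002 + 28 days = Apr 24, 2002.
Power is restored: Apr 24, 2002 + 5 days = Apr 29, 2002.
The ticket is closed: Apr 29, 2002 + 1 week = May 6, 2002.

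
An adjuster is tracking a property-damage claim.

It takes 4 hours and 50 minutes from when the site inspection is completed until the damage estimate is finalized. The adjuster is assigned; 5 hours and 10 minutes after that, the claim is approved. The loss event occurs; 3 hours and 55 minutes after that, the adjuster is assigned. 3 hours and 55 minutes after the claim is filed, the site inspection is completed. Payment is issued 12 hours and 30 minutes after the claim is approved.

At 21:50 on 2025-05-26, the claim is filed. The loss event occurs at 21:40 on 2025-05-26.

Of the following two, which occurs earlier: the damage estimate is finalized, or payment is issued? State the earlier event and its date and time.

The damage estimate is finalized — 06:35 on 2025-05-27

The claim is filed: 21:50 May 26, 2025.
The site inspection is completed: 21:50 May 26, 2025 + 3h55m = 01:45 May 27, 2025.
The damage estimate is finalized: 01:45 May 27, 2025 + 4h50m = 06:35 May 27, 2025.
The loss event occurs: 21:40 May 26, 2025.
The adjuster is assigned: 21:40 May 26, 2025 + 3h55m = 01:35 May 27, 2025.
The claim is approved: 01:35 May 27, 2025 + 5h10m = 06:45 May 27, 2025.
Payment is issued: 06:45 May 27, 2025 + 12h30m = 19:15 May 27, 2025.
Comparing: the damage estimate is finalized at 06:35 May 27, 2025 vs payment is issued at 19:15 May 27, 2025. Earlier: the damage estimate is finalized.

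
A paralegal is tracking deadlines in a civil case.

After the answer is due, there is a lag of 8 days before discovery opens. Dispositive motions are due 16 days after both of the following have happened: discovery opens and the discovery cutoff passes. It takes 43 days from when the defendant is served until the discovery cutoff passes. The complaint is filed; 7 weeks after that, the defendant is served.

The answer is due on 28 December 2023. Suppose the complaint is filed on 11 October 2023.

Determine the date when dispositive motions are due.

27 January 2024

The answer is due: Dec 28, 2023.
Discovery opens: Dec 28, 2023 + 8 days = Jan 5, 2024.
The complaint is filed: Oct 11, 2023.
The defendant is served: Oct 11, 2023 + 7 weeks = Nov 29, 2023.
The discovery cutoff passes: Nov 29, 2023 + 43 days = Jan 11, 2024.
Both prerequisites met — discovery opens (Jan 5, 2024), the discovery cutoff passes (Jan 11, 2024); the later is Jan 11, 2024.
Dispositive motions are due: Jan 11, 2024 + 16 days = Jan 27, 2024.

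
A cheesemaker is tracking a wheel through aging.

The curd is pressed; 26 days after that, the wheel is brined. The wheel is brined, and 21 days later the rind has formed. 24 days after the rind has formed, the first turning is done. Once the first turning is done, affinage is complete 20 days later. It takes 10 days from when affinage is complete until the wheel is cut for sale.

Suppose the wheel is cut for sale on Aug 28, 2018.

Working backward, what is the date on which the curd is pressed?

May 19, 2018

The wheel is cut for sale: Aug 28, 2018.
Affinage is complete: Aug 28, 2018 − 10 days = Aug 18, 2018.
The first turning is done: Aug 18, 2018 − 20 days = Jul 29, 2018.
The rind has formed: Jul 29, 2018 − 24 days = Jul 5, 2018.
The wheel is brined: Jul 5, 2018 − 21 days = Jun 14, 2018.
The curd is pressed: Jun 14, 2018 − 26 days = May 19, 2018.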